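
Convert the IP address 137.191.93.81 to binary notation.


137 = 10001001
191 = 10111111
93 = 01011101
81 = 01010001
Binary: 10001001.10111111.01011101.01010001


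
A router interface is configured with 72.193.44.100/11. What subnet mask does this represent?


/11 means 11 network bits, 21 host bits
Binary: 11111111111000000000000000000000
Mask: 255.224.0.0


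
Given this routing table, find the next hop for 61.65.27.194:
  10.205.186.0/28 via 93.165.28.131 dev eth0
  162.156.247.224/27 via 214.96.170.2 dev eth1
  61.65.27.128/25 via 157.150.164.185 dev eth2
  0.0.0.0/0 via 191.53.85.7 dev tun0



Longest prefix match for 61.65.27.194:
  /28 10.205.186.0: no
  /27 162.156.247.224: no
  /25 61.65.27.128: MATCH
  /0 0.0.0.0: MATCH
Selected: next-hop 157.150.164.185 via eth2 (matched /25)


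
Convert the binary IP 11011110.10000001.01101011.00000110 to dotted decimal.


11011110 = 222
10000001 = 129
01101011 = 107
00000110 = 6
IP: 222.129.107.6


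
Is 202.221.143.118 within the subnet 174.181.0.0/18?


Subnet network: 174.181.0.0
Test IP AND mask: 202.221.128.0
No, 202.221.143.118 is not in 174.181.0.0/18


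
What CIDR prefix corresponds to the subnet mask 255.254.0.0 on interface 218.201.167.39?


Binary: 11111111.11111110.00000000.00000000
Count leading 1s
Prefix: /15


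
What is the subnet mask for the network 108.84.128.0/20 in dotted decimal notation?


/20 means 20 network bits, 12 host bits
Binary: 11111111111111111111000000000000
Mask: 255.255.240.0


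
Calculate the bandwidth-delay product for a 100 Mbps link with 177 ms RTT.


BDP = bandwidth * RTT
= 100 Mbps * 177 ms
= 100 * 1e6 * 177 / 1000 bits
= 17700000 bits
= 2212500 bytes
= 2160.6445 KB
BDP = 17700000 bits (2212500 bytes)


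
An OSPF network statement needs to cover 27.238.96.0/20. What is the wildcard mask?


Subnet mask: 255.255.240.0
Wildcard = 255.255.255.255 - subnet mask
255 - 255 = 0
255 - 255 = 0
255 - 240 = 15
255 - 0 = 255
Wildcard: 0.0.15.255


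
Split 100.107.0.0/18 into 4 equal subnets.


New prefix = 18 + 2 = 20
Each subnet has 4096 addresses
  100.107.0.0/20
  100.107.16.0/20
  100.107.32.0/20
  100.107.48.0/20
Subnets: 100.107.0.0/20, 100.107.16.0/20, 100.107.32.0/20, 100.107.48.0/20


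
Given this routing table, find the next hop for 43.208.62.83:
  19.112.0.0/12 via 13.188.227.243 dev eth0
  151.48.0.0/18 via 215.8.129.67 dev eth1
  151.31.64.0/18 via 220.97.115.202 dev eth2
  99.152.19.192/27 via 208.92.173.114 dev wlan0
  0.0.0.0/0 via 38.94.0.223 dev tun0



Longest prefix match for 43.208.62.83:
  /12 19.112.0.0: no
  /18 151.48.0.0: no
  /18 151.31.64.0: no
  /27 99.152.19.192: no
  /0 0.0.0.0: MATCH
Selected: next-hop 38.94.0.223 via tun0 (matched /0)


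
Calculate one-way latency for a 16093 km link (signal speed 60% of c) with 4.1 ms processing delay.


Speed = 0.6 * 3e5 km/s = 180000 km/s
Propagation delay = 16093 / 180000 = 0.0894 s = 89.4056 ms
Processing delay = 4.1 ms
Total one-way latency = 93.5056 ms


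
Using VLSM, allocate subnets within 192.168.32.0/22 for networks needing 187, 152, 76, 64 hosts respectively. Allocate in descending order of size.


187 hosts -> /24 (254 usable): 192.168.32.0/24
152 hosts -> /24 (254 usable): 192.168.33.0/24
76 hosts -> /25 (126 usable): 192.168.34.0/25
64 hosts -> /25 (126 usable): 192.168.34.128/25
Allocation: 192.168.32.0/24 (187 hosts, 254 usable); 192.168.33.0/24 (152 hosts, 254 usable); 192.168.34.0/25 (76 hosts, 126 usable); 192.168.34.128/25 (64 hosts, 126 usable)


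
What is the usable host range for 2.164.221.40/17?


Network: 2.164.128.0
Broadcast: 2.164.255.255
First usable = network + 1
Last usable = broadcast - 1
Range: 2.164.128.1 to 2.164.255.254


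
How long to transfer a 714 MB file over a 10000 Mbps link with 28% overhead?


Effective throughput = 10000 * (1 - 28/100) = 7200 Mbps
File size in Mb = 714 * 8 = 5712 Mb
Time = 5712 / 7200
Time = 0.7933 seconds


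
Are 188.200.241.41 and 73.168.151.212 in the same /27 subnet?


Mask: 255.255.255.224
188.200.241.41 AND mask = 188.200.241.32
73.168.151.212 AND mask = 73.168.151.192
No, different subnets (188.200.241.32 vs 73.168.151.192)


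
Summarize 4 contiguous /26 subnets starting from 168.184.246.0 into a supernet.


Original prefix: /26
Number of subnets: 4 = 2^2
New prefix = 26 - 2 = 24
Supernet: 168.184.246.0/24


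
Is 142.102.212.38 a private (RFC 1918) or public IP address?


RFC 1918 private ranges:
  10.0.0.0/8 (10.0.0.0 - 10.255.255.255)
  172.16.0.0/12 (172.16.0.0 - 172.31.255.255)
  192.168.0.0/16 (192.168.0.0 - 192.168.255.255)
Public (not in any RFC 1918 range)


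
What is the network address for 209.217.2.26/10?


IP:   11010001.11011001.00000010.00011010
Mask: 11111111.11000000.00000000.00000000
AND operation:
Net:  11010001.11000000.00000000.00000000
Network: 209.192.0.0/10


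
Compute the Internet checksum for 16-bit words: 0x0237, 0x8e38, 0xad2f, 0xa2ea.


Sum all words (with carry folding):
+ 0x0237 = 0x0237
+ 0x8e38 = 0x906f
+ 0xad2f = 0x3d9f
+ 0xa2ea = 0xe089
One's complement: ~0xe089
Checksum = 0x1f76


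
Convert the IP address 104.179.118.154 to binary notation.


104 = 01101000
179 = 10110011
118 = 01110110
154 = 10011010
Binary: 01101000.10110011.01110110.10011010


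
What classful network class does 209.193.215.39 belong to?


First octet: 209
Binary: 11010001
110xxxxx -> Class C (192-223)
Class C, default mask 255.255.255.0 (/24)


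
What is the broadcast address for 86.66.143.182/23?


Network: 86.66.142.0/23
Host bits = 9
Set all host bits to 1:
Broadcast: 86.66.143.255


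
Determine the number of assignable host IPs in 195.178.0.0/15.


Host bits = 32 - 15 = 17
Total addresses = 2^17 = 131072
Usable = total - 2 (network and broadcast)
Usable hosts: 131070


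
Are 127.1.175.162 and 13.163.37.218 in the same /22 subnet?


Mask: 255.255.252.0
127.1.175.162 AND mask = 127.1.172.0
13.163.37.218 AND mask = 13.163.36.0
No, different subnets (127.1.172.0 vs 13.163.36.0)


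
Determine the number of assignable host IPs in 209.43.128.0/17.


Host bits = 32 - 17 = 15
Total addresses = 2^15 = 32768
Usable = total - 2 (network and broadcast)
Usable hosts: 32766


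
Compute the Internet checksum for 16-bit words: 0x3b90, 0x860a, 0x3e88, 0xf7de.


Sum all words (with carry folding):
+ 0x3b90 = 0x3b90
+ 0x860a = 0xc19a
+ 0x3e88 = 0x0023
+ 0xf7de = 0xf801
One's complement: ~0xf801
Checksum = 0x07fe


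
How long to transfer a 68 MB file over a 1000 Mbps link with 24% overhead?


Effective throughput = 1000 * (1 - 24/100) = 760 Mbps
File size in Mb = 68 * 8 = 544 Mb
Time = 544 / 760
Time = 0.7158 seconds


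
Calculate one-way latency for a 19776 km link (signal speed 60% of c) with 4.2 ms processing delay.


Speed = 0.6 * 3e5 km/s = 180000 km/s
Propagation delay = 19776 / 180000 = 0.1099 s = 109.8667 ms
Processing delay = 4.2 ms
Total one-way latency = 114.0667 ms


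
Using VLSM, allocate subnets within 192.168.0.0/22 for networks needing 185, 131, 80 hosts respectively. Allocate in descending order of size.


185 hosts -> /24 (254 usable): 192.168.0.0/24
131 hosts -> /24 (254 usable): 192.168.1.0/24
80 hosts -> /25 (126 usable): 192.168.2.0/25
Allocation: 192.168.0.0/24 (185 hosts, 254 usable); 192.168.1.0/24 (131 hosts, 254 usable); 192.168.2.0/25 (80 hosts, 126 usable)


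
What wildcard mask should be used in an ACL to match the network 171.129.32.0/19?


Subnet mask: 255.255.224.0
Wildcard = 255.255.255.255 - subnet mask
255 - 255 = 0
255 - 255 = 0
255 - 224 = 31
255 - 0 = 255
Wildcard: 0.0.31.255


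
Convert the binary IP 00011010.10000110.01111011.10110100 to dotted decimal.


00011010 = 26
10000110 = 134
01111011 = 123
10110100 = 180
IP: 26.134.123.180


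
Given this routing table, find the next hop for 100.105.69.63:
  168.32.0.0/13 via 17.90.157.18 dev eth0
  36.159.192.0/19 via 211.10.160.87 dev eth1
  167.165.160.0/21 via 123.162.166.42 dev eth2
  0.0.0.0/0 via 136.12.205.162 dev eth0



Longest prefix match for 100.105.69.63:
  /13 168.32.0.0: no
  /19 36.159.192.0: no
  /21 167.165.160.0: no
  /0 0.0.0.0: MATCH
Selected: next-hop 136.12.205.162 via eth0 (matched /0)


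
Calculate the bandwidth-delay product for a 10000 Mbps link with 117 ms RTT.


BDP = bandwidth * RTT
= 10000 Mbps * 117 ms
= 10000 * 1e6 * 117 / 1000 bits
= 1170000000 bits
= 146250000 bytes
= 142822.2656 KB
BDP = 1170000000 bits (146250000 bytes)


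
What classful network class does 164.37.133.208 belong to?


First octet: 164
Binary: 10100100
10xxxxxx -> Class B (128-191)
Class B, default mask 255.255.0.0 (/16)


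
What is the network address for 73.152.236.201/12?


IP:   01001001.10011000.11101100.11001001
Mask: 11111111.11110000.00000000.00000000
AND operation:
Net:  01001001.10010000.00000000.00000000
Network: 73.144.0.0/12


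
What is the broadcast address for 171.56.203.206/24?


Network: 171.56.203.0/24
Host bits = 8
Set all host bits to 1:
Broadcast: 171.56.203.255


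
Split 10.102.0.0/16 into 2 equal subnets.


New prefix = 16 + 1 = 17
Each subnet has 32768 addresses
  10.102.0.0/17
  10.102.128.0/17
Subnets: 10.102.0.0/17, 10.102.128.0/17


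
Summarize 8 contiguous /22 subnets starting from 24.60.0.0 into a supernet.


Original prefix: /22
Number of subnets: 8 = 2^3
New prefix = 22 - 3 = 19
Supernet: 24.60.0.0/19


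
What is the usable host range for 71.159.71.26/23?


Network: 71.159.70.0
Broadcast: 71.159.71.255
First usable = network + 1
Last usable = broadcast - 1
Range: 71.159.70.1 to 71.159.71.254


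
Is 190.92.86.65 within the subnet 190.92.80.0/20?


Subnet network: 190.92.80.0
Test IP AND mask: 190.92.80.0
Yes, 190.92.86.65 is in 190.92.80.0/20


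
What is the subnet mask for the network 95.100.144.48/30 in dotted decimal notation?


/30 means 30 network bits, 2 host bits
Binary: 11111111111111111111111111111100
Mask: 255.255.255.252


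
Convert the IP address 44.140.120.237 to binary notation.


44 = 00101100
140 = 10001100
120 = 01111000
237 = 11101101
Binary: 00101100.10001100.01111000.11101101


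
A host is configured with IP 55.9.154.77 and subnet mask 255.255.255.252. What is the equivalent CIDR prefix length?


Binary: 11111111.11111111.11111111.11111100
Count leading 1s
Prefix: /30


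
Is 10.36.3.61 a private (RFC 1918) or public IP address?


RFC 1918 private ranges:
  10.0.0.0/8 (10.0.0.0 - 10.255.255.255)
  172.16.0.0/12 (172.16.0.0 - 172.31.255.255)
  192.168.0.0/16 (192.168.0.0 - 192.168.255.255)
Private (in 10.0.0.0/8)


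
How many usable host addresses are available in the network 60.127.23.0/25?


Host bits = 32 - 25 = 7
Total addresses = 2^7 = 128
Usable = total - 2 (network and broadcast)
Usable hosts: 126


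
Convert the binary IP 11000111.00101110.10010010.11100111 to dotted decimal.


11000111 = 199
00101110 = 46
10010010 = 146
11100111 = 231
IP: 199.46.146.231


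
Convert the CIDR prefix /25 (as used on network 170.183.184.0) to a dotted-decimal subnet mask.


/25 means 25 network bits, 7 host bits
Binary: 11111111111111111111111110000000
Mask: 255.255.255.128


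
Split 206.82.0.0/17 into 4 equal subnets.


New prefix = 17 + 2 = 19
Each subnet has 8192 addresses
  206.82.0.0/19
  206.82.32.0/19
  206.82.64.0/19
  206.82.96.0/19
Subnets: 206.82.0.0/19, 206.82.32.0/19, 206.82.64.0/19, 206.82.96.0/19


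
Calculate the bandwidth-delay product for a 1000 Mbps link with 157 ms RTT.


BDP = bandwidth * RTT
= 1000 Mbps * 157 ms
= 1000 * 1e6 * 157 / 1000 bits
= 157000000 bits
= 19625000 bytes
= 19165.0391 KB
BDP = 157000000 bits (19625000 bytes)


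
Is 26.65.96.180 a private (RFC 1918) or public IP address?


RFC 1918 private ranges:
  10.0.0.0/8 (10.0.0.0 - 10.255.255.255)
  172.16.0.0/12 (172.16.0.0 - 172.31.255.255)
  192.168.0.0/16 (192.168.0.0 - 192.168.255.255)
Public (not in any RFC 1918 range)


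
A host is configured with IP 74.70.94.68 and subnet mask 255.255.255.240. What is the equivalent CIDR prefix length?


Binary: 11111111.11111111.11111111.11110000
Count leading 1s
Prefix: /28


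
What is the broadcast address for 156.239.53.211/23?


Network: 156.239.52.0/23
Host bits = 9
Set all host bits to 1:
Broadcast: 156.239.53.255


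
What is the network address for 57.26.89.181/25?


IP:   00111001.00011010.01011001.10110101
Mask: 11111111.11111111.11111111.10000000
AND operation:
Net:  00111001.00011010.01011001.10000000
Network: 57.26.89.128/25


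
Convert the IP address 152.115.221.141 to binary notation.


152 = 10011000
115 = 01110011
221 = 11011101
141 = 10001101
Binary: 10011000.01110011.11011101.10001101


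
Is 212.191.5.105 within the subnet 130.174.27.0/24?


Subnet network: 130.174.27.0
Test IP AND mask: 212.191.5.0
No, 212.191.5.105 is not in 130.174.27.0/24


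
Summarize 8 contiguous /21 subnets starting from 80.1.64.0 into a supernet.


Original prefix: /21
Number of subnets: 8 = 2^3
New prefix = 21 - 3 = 18
Supernet: 80.1.64.0/18


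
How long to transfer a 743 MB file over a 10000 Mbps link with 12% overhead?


Effective throughput = 10000 * (1 - 12/100) = 8800 Mbps
File size in Mb = 743 * 8 = 5944 Mb
Time = 5944 / 8800
Time = 0.6755 seconds


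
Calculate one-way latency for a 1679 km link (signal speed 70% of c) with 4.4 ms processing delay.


Speed = 0.7 * 3e5 km/s = 210000 km/s
Propagation delay = 1679 / 210000 = 0.008 s = 7.9952 ms
Processing delay = 4.4 ms
Total one-way latency = 12.3952 ms


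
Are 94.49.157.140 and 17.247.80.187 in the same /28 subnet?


Mask: 255.255.255.240
94.49.157.140 AND mask = 94.49.157.128
17.247.80.187 AND mask = 17.247.80.176
No, different subnets (94.49.157.128 vs 17.247.80.176)


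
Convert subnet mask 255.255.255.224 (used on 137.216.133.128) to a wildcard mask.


Subnet mask: 255.255.255.224
Wildcard = 255.255.255.255 - subnet mask
255 - 255 = 0
255 - 255 = 0
255 - 255 = 0
255 - 224 = 31
Wildcard: 0.0.0.31


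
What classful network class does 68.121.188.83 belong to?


First octet: 68
Binary: 01000100
0xxxxxxx -> Class A (1-126)
Class A, default mask 255.0.0.0 (/8)


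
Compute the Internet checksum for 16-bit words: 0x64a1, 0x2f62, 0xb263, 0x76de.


Sum all words (with carry folding):
+ 0x64a1 = 0x64a1
+ 0x2f62 = 0x9403
+ 0xb263 = 0x4667
+ 0x76de = 0xbd45
One's complement: ~0xbd45
Checksum = 0x42ba


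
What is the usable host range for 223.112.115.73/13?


Network: 223.112.0.0
Broadcast: 223.119.255.255
First usable = network + 1
Last usable = broadcast - 1
Range: 223.112.0.1 to 223.119.255.254


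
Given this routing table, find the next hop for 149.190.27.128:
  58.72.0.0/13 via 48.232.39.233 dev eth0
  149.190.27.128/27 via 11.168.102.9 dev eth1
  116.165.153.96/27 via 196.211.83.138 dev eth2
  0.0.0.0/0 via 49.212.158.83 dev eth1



Longest prefix match for 149.190.27.128:
  /13 58.72.0.0: no
  /27 149.190.27.128: MATCH
  /27 116.165.153.96: no
  /0 0.0.0.0: MATCH
Selected: next-hop 11.168.102.9 via eth1 (matched /27)


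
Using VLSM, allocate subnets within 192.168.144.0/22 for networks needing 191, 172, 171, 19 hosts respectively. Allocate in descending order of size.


191 hosts -> /24 (254 usable): 192.168.144.0/24
172 hosts -> /24 (254 usable): 192.168.145.0/24
171 hosts -> /24 (254 usable): 192.168.146.0/24
19 hosts -> /27 (30 usable): 192.168.147.0/27
Allocation: 192.168.144.0/24 (191 hosts, 254 usable); 192.168.145.0/24 (172 hosts, 254 usable); 192.168.146.0/24 (171 hosts, 254 usable); 192.168.147.0/27 (19 hosts, 30 usable)


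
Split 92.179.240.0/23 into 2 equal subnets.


New prefix = 23 + 1 = 24
Each subnet has 256 addresses
  92.179.240.0/24
  92.179.241.0/24
Subnets: 92.179.240.0/24, 92.179.241.0/24


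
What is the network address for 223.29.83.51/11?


IP:   11011111.00011101.01010011.00110011
Mask: 11111111.11100000.00000000.00000000
AND operation:
Net:  11011111.00000000.00000000.00000000
Network: 223.0.0.0/11


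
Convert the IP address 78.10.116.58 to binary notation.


78 = 01001110
10 = 00001010
116 = 01110100
58 = 00111010
Binary: 01001110.00001010.01110100.00111010


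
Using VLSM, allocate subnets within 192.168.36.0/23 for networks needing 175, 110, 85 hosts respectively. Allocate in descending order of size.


175 hosts -> /24 (254 usable): 192.168.36.0/24
110 hosts -> /25 (126 usable): 192.168.37.0/25
85 hosts -> /25 (126 usable): 192.168.37.128/25
Allocation: 192.168.36.0/24 (175 hosts, 254 usable); 192.168.37.0/25 (110 hosts, 126 usable); 192.168.37.128/25 (85 hosts, 126 usable)


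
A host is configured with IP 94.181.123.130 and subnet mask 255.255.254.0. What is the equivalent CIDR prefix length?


Binary: 11111111.11111111.11111110.00000000
Count leading 1s
Prefix: /23


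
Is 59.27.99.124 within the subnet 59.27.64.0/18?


Subnet network: 59.27.64.0
Test IP AND mask: 59.27.64.0
Yes, 59.27.99.124 is in 59.27.64.0/18


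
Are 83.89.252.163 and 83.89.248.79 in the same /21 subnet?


Mask: 255.255.248.0
83.89.252.163 AND mask = 83.89.248.0
83.89.248.79 AND mask = 83.89.248.0
Yes, same subnet (83.89.248.0)


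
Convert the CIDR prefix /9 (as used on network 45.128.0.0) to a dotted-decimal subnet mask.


/9 means 9 network bits, 23 host bits
Binary: 11111111100000000000000000000000
Mask: 255.128.0.0


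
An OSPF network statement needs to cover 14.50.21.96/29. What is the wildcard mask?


Subnet mask: 255.255.255.248
Wildcard = 255.255.255.255 - subnet mask
255 - 255 = 0
255 - 255 = 0
255 - 255 = 0
255 - 248 = 7
Wildcard: 0.0.0.7


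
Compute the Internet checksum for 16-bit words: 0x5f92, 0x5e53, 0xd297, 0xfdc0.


Sum all words (with carry folding):
+ 0x5f92 = 0x5f92
+ 0x5e53 = 0xbde5
+ 0xd297 = 0x907d
+ 0xfdc0 = 0x8e3e
One's complement: ~0x8e3e
Checksum = 0x71c1


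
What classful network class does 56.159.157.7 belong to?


First octet: 56
Binary: 00111000
0xxxxxxx -> Class A (1-126)
Class A, default mask 255.0.0.0 (/8)


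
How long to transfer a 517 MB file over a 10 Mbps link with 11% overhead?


Effective throughput = 10 * (1 - 11/100) = 8.9 Mbps
File size in Mb = 517 * 8 = 4136 Mb
Time = 4136 / 8.9
Time = 464.7191 seconds


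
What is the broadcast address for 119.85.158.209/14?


Network: 119.84.0.0/14
Host bits = 18
Set all host bits to 1:
Broadcast: 119.87.255.255


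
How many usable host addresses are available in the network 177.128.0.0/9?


Host bits = 32 - 9 = 23
Total addresses = 2^23 = 8388608
Usable = total - 2 (network and broadcast)
Usable hosts: 8388606


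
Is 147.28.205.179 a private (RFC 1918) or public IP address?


RFC 1918 private ranges:
  10.0.0.0/8 (10.0.0.0 - 10.255.255.255)
  172.16.0.0/12 (172.16.0.0 - 172.31.255.255)
  192.168.0.0/16 (192.168.0.0 - 192.168.255.255)
Public (not in any RFC 1918 range)


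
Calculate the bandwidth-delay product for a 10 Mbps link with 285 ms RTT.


BDP = bandwidth * RTT
= 10 Mbps * 285 ms
= 10 * 1e6 * 285 / 1000 bits
= 2850000 bits
= 356250 bytes
= 347.9004 KB
BDP = 2850000 bits (356250 bytes)


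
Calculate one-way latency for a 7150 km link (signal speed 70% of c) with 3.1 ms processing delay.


Speed = 0.7 * 3e5 km/s = 210000 km/s
Propagation delay = 7150 / 210000 = 0.034 s = 34.0476 ms
Processing delay = 3.1 ms
Total one-way latency = 37.1476 ms


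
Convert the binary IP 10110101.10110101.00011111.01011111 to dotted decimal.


10110101 = 181
10110101 = 181
00011111 = 31
01011111 = 95
IP: 181.181.31.95


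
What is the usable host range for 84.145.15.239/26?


Network: 84.145.15.192
Broadcast: 84.145.15.255
First usable = network + 1
Last usable = broadcast - 1
Range: 84.145.15.193 to 84.145.15.254


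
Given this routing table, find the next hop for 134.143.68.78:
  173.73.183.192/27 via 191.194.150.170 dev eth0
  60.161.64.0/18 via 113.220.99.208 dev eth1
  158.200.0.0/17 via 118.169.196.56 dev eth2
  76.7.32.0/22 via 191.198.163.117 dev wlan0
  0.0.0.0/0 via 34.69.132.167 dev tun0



Longest prefix match for 134.143.68.78:
  /27 173.73.183.192: no
  /18 60.161.64.0: no
  /17 158.200.0.0: no
  /22 76.7.32.0: no
  /0 0.0.0.0: MATCH
Selected: next-hop 34.69.132.167 via tun0 (matched /0)


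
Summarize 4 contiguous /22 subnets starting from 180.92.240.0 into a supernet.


Original prefix: /22
Number of subnets: 4 = 2^2
New prefix = 22 - 2 = 20
Supernet: 180.92.240.0/20


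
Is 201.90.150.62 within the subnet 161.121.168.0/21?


Subnet network: 161.121.168.0
Test IP AND mask: 201.90.144.0
No, 201.90.150.62 is not in 161.121.168.0/21


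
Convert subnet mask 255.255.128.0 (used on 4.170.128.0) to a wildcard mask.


Subnet mask: 255.255.128.0
Wildcard = 255.255.255.255 - subnet mask
255 - 255 = 0
255 - 255 = 0
255 - 128 = 127
255 - 0 = 255
Wildcard: 0.0.127.255


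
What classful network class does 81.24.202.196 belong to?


First octet: 81
Binary: 01010001
0xxxxxxx -> Class A (1-126)
Class A, default mask 255.0.0.0 (/8)


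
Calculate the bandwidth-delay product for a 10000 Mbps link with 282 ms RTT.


BDP = bandwidth * RTT
= 10000 Mbps * 282 ms
= 10000 * 1e6 * 282 / 1000 bits
= 2820000000 bits
= 352500000 bytes
= 344238.2812 KB
BDP = 2820000000 bits (352500000 bytes)


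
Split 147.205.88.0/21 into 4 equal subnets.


New prefix = 21 + 2 = 23
Each subnet has 512 addresses
  147.205.88.0/23
  147.205.90.0/23
  147.205.92.0/23
  147.205.94.0/23
Subnets: 147.205.88.0/23, 147.205.90.0/23, 147.205.92.0/23, 147.205.94.0/23


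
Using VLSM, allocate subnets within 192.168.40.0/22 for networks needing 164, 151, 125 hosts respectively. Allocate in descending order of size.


164 hosts -> /24 (254 usable): 192.168.40.0/24
151 hosts -> /24 (254 usable): 192.168.41.0/24
125 hosts -> /25 (126 usable): 192.168.42.0/25
Allocation: 192.168.40.0/24 (164 hosts, 254 usable); 192.168.41.0/24 (151 hosts, 254 usable); 192.168.42.0/25 (125 hosts, 126 usable)


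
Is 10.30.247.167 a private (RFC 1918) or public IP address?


RFC 1918 private ranges:
  10.0.0.0/8 (10.0.0.0 - 10.255.255.255)
  172.16.0.0/12 (172.16.0.0 - 172.31.255.255)
  192.168.0.0/16 (192.168.0.0 - 192.168.255.255)
Private (in 10.0.0.0/8)


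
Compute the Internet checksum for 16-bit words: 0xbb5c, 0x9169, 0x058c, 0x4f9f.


Sum all words (with carry folding):
+ 0xbb5c = 0xbb5c
+ 0x9169 = 0x4cc6
+ 0x058c = 0x5252
+ 0x4f9f = 0xa1f1
One's complement: ~0xa1f1
Checksum = 0x5e0e


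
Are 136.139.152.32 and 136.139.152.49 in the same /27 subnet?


Mask: 255.255.255.224
136.139.152.32 AND mask = 136.139.152.32
136.139.152.49 AND mask = 136.139.152.32
Yes, same subnet (136.139.152.32)


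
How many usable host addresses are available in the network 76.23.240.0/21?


Host bits = 32 - 21 = 11
Total addresses = 2^11 = 2048
Usable = total - 2 (network and broadcast)
Usable hosts: 2046


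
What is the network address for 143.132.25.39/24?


IP:   10001111.10000100.00011001.00100111
Mask: 11111111.11111111.11111111.00000000
AND operation:
Net:  10001111.10000100.00011001.00000000
Network: 143.132.25.0/24


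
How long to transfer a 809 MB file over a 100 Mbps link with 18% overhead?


Effective throughput = 100 * (1 - 18/100) = 82 Mbps
File size in Mb = 809 * 8 = 6472 Mb
Time = 6472 / 82
Time = 78.9268 seconds


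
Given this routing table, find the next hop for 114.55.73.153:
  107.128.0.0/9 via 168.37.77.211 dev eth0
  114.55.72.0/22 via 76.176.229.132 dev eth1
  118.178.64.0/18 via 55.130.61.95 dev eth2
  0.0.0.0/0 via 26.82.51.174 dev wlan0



Longest prefix match for 114.55.73.153:
  /9 107.128.0.0: no
  /22 114.55.72.0: MATCH
  /18 118.178.64.0: no
  /0 0.0.0.0: MATCH
Selected: next-hop 76.176.229.132 via eth1 (matched /22)


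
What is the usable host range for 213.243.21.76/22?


Network: 213.243.20.0
Broadcast: 213.243.23.255
First usable = network + 1
Last usable = broadcast - 1
Range: 213.243.20.1 to 213.243.23.254


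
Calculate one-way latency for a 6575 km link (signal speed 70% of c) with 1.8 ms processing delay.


Speed = 0.7 * 3e5 km/s = 210000 km/s
Propagation delay = 6575 / 210000 = 0.0313 s = 31.3095 ms
Processing delay = 1.8 ms
Total one-way latency = 33.1095 ms


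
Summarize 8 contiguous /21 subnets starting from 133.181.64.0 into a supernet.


Original prefix: /21
Number of subnets: 8 = 2^3
New prefix = 21 - 3 = 18
Supernet: 133.181.64.0/18


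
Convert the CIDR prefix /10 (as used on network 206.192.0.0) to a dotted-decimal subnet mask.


/10 means 10 network bits, 22 host bits
Binary: 11111111110000000000000000000000
Mask: 255.192.0.0


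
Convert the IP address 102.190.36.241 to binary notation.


102 = 01100110
190 = 10111110
36 = 00100100
241 = 11110001
Binary: 01100110.10111110.00100100.11110001


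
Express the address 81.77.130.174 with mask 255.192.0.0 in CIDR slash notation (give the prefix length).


Binary: 11111111.11000000.00000000.00000000
Count leading 1s
Prefix: /10


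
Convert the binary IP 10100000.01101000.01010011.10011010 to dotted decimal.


10100000 = 160
01101000 = 104
01010011 = 83
10011010 = 154
IP: 160.104.83.154


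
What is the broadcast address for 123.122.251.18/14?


Network: 123.120.0.0/14
Host bits = 18
Set all host bits to 1:
Broadcast: 123.123.255.255


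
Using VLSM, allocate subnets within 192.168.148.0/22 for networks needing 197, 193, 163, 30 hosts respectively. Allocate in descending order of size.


197 hosts -> /24 (254 usable): 192.168.148.0/24
193 hosts -> /24 (254 usable): 192.168.149.0/24
163 hosts -> /24 (254 usable): 192.168.150.0/24
30 hosts -> /27 (30 usable): 192.168.151.0/27
Allocation: 192.168.148.0/24 (197 hosts, 254 usable); 192.168.149.0/24 (193 hosts, 254 usable); 192.168.150.0/24 (163 hosts, 254 usable); 192.168.151.0/27 (30 hosts, 30 usable)


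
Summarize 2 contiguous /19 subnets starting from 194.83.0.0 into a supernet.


Original prefix: /19
Number of subnets: 2 = 2^1
New prefix = 19 - 1 = 18
Supernet: 194.83.0.0/18


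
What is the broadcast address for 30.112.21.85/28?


Network: 30.112.21.80/28
Host bits = 4
Set all host bits to 1:
Broadcast: 30.112.21.95


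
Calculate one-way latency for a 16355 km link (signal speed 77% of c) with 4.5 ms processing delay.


Speed = 0.77 * 3e5 km/s = 231000 km/s
Propagation delay = 16355 / 231000 = 0.0708 s = 70.8009 ms
Processing delay = 4.5 ms
Total one-way latency = 75.3009 ms


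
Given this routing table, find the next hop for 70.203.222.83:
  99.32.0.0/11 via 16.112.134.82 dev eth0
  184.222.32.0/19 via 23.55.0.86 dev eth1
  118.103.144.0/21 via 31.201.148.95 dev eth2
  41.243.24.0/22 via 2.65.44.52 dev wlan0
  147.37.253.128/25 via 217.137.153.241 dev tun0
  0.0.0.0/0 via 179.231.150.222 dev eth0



Longest prefix match for 70.203.222.83:
  /11 99.32.0.0: no
  /19 184.222.32.0: no
  /21 118.103.144.0: no
  /22 41.243.24.0: no
  /25 147.37.253.128: no
  /0 0.0.0.0: MATCH
Selected: next-hop 179.231.150.222 via eth0 (matched /0)


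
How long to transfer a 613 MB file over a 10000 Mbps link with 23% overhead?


Effective throughput = 10000 * (1 - 23/100) = 7700 Mbps
File size in Mb = 613 * 8 = 4904 Mb
Time = 4904 / 7700
Time = 0.6369 seconds


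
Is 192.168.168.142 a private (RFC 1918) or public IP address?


RFC 1918 private ranges:
  10.0.0.0/8 (10.0.0.0 - 10.255.255.255)
  172.16.0.0/12 (172.16.0.0 - 172.31.255.255)
  192.168.0.0/16 (192.168.0.0 - 192.168.255.255)
Private (in 192.168.0.0/16)


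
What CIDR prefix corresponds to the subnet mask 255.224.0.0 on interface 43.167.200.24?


Binary: 11111111.11100000.00000000.00000000
Count leading 1s
Prefix: /11


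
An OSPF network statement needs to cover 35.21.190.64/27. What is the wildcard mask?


Subnet mask: 255.255.255.224
Wildcard = 255.255.255.255 - subnet mask
255 - 255 = 0
255 - 255 = 0
255 - 255 = 0
255 - 224 = 31
Wildcard: 0.0.0.31


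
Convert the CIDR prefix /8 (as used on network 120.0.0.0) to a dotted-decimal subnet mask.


/8 means 8 network bits, 24 host bits
Binary: 11111111000000000000000000000000
Mask: 255.0.0.0


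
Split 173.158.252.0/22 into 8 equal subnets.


New prefix = 22 + 3 = 25
Each subnet has 128 addresses
  173.158.252.0/25
  173.158.252.128/25
  173.158.253.0/25
  173.158.253.128/25
  173.158.254.0/25
  173.158.254.128/25
  173.158.255.0/25
  173.158.255.128/25
Subnets: 173.158.252.0/25, 173.158.252.128/25, 173.158.253.0/25, 173.158.253.128/25, 173.158.254.0/25, 173.158.254.128/25, 173.158.255.0/25, 173.158.255.128/25


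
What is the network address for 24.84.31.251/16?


IP:   00011000.01010100.00011111.11111011
Mask: 11111111.11111111.00000000.00000000
AND operation:
Net:  00011000.01010100.00000000.00000000
Network: 24.84.0.0/16


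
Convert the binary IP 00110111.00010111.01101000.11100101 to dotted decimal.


00110111 = 55
00010111 = 23
01101000 = 104
11100101 = 229
IP: 55.23.104.229


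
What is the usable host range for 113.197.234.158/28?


Network: 113.197.234.144
Broadcast: 113.197.234.159
First usable = network + 1
Last usable = broadcast - 1
Range: 113.197.234.145 to 113.197.234.158


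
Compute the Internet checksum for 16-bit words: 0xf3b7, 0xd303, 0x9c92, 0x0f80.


Sum all words (with carry folding):
+ 0xf3b7 = 0xf3b7
+ 0xd303 = 0xc6bb
+ 0x9c92 = 0x634e
+ 0x0f80 = 0x72ce
One's complement: ~0x72ce
Checksum = 0x8d31


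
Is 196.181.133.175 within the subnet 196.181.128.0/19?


Subnet network: 196.181.128.0
Test IP AND mask: 196.181.128.0
Yes, 196.181.133.175 is in 196.181.128.0/19


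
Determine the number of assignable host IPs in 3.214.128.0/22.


Host bits = 32 - 22 = 10
Total addresses = 2^10 = 1024
Usable = total - 2 (network and broadcast)
Usable hosts: 1022


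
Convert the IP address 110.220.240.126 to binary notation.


110 = 01101110
220 = 11011100
240 = 11110000
126 = 01111110
Binary: 01101110.11011100.11110000.01111110


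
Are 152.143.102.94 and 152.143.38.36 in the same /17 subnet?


Mask: 255.255.128.0
152.143.102.94 AND mask = 152.143.0.0
152.143.38.36 AND mask = 152.143.0.0
Yes, same subnet (152.143.0.0)


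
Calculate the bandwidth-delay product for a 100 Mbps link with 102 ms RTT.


BDP = bandwidth * RTT
= 100 Mbps * 102 ms
= 100 * 1e6 * 102 / 1000 bits
= 10200000 bits
= 1275000 bytes
= 1245.1172 KB
BDP = 10200000 bits (1275000 bytes)


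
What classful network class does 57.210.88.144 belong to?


First octet: 57
Binary: 00111001
0xxxxxxx -> Class A (1-126)
Class A, default mask 255.0.0.0 (/8)


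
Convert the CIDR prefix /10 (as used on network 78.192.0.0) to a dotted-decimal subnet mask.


/10 means 10 network bits, 22 host bits
Binary: 11111111110000000000000000000000
Mask: 255.192.0.0


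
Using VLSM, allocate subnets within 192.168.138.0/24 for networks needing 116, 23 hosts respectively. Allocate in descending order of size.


116 hosts -> /25 (126 usable): 192.168.138.0/25
23 hosts -> /27 (30 usable): 192.168.138.128/27
Allocation: 192.168.138.0/25 (116 hosts, 126 usable); 192.168.138.128/27 (23 hosts, 30 usable)


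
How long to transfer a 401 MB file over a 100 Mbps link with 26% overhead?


Effective throughput = 100 * (1 - 26/100) = 74 Mbps
File size in Mb = 401 * 8 = 3208 Mb
Time = 3208 / 74
Time = 43.3514 seconds


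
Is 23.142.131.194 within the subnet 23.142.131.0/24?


Subnet network: 23.142.131.0
Test IP AND mask: 23.142.131.0
Yes, 23.142.131.194 is in 23.142.131.0/24


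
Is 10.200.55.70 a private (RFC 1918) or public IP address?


RFC 1918 private ranges:
  10.0.0.0/8 (10.0.0.0 - 10.255.255.255)
  172.16.0.0/12 (172.16.0.0 - 172.31.255.255)
  192.168.0.0/16 (192.168.0.0 - 192.168.255.255)
Private (in 10.0.0.0/8)


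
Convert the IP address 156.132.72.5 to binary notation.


156 = 10011100
132 = 10000100
72 = 01001000
5 = 00000101
Binary: 10011100.10000100.01001000.00000101


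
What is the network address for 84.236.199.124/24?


IP:   01010100.11101100.11000111.01111100
Mask: 11111111.11111111.11111111.00000000
AND operation:
Net:  01010100.11101100.11000111.00000000
Network: 84.236.199.0/24


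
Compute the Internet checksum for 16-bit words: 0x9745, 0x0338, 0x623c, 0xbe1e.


Sum all words (with carry folding):
+ 0x9745 = 0x9745
+ 0x0338 = 0x9a7d
+ 0x623c = 0xfcb9
+ 0xbe1e = 0xbad8
One's complement: ~0xbad8
Checksum = 0x4527


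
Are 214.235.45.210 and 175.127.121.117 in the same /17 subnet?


Mask: 255.255.128.0
214.235.45.210 AND mask = 214.235.0.0
175.127.121.117 AND mask = 175.127.0.0
No, different subnets (214.235.0.0 vs 175.127.0.0)


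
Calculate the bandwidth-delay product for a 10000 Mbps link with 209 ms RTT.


BDP = bandwidth * RTT
= 10000 Mbps * 209 ms
= 10000 * 1e6 * 209 / 1000 bits
= 2090000000 bits
= 261250000 bytes
= 255126.9531 KB
BDP = 2090000000 bits (261250000 bytes)


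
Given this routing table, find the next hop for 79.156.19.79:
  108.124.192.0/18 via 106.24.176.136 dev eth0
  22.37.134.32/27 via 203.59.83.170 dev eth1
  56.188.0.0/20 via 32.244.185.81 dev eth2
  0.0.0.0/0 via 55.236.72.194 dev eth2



Longest prefix match for 79.156.19.79:
  /18 108.124.192.0: no
  /27 22.37.134.32: no
  /20 56.188.0.0: no
  /0 0.0.0.0: MATCH
Selected: next-hop 55.236.72.194 via eth2 (matched /0)


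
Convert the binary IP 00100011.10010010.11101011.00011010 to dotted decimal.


00100011 = 35
10010010 = 146
11101011 = 235
00011010 = 26
IP: 35.146.235.26


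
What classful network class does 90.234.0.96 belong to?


First octet: 90
Binary: 01011010
0xxxxxxx -> Class A (1-126)
Class A, default mask 255.0.0.0 (/8)


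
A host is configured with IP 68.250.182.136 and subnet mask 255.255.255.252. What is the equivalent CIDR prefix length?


Binary: 11111111.11111111.11111111.11111100
Count leading 1s
Prefix: /30


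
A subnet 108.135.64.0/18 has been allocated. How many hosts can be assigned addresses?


Host bits = 32 - 18 = 14
Total addresses = 2^14 = 16384
Usable = total - 2 (network and broadcast)
Usable hosts: 16382


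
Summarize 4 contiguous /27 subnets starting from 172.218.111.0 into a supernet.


Original prefix: /27
Number of subnets: 4 = 2^2
New prefix = 27 - 2 = 25
Supernet: 172.218.111.0/25


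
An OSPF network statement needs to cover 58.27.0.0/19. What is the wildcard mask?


Subnet mask: 255.255.224.0
Wildcard = 255.255.255.255 - subnet mask
255 - 255 = 0
255 - 255 = 0
255 - 224 = 31
255 - 0 = 255
Wildcard: 0.0.31.255


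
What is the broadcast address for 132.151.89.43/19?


Network: 132.151.64.0/19
Host bits = 13
Set all host bits to 1:
Broadcast: 132.151.95.255


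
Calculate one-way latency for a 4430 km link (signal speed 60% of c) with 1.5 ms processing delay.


Speed = 0.6 * 3e5 km/s = 180000 km/s
Propagation delay = 4430 / 180000 = 0.0246 s = 24.6111 ms
Processing delay = 1.5 ms
Total one-way latency = 26.1111 ms


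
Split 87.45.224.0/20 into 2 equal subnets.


New prefix = 20 + 1 = 21
Each subnet has 2048 addresses
  87.45.224.0/21
  87.45.232.0/21
Subnets: 87.45.224.0/21, 87.45.232.0/21


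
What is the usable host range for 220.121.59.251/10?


Network: 220.64.0.0
Broadcast: 220.127.255.255
First usable = network + 1
Last usable = broadcast - 1
Range: 220.64.0.1 to 220.127.255.254


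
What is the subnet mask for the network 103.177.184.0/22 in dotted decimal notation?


/22 means 22 network bits, 10 host bits
Binary: 11111111111111111111110000000000
Mask: 255.255.252.0


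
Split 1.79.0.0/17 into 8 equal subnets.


New prefix = 17 + 3 = 20
Each subnet has 4096 addresses
  1.79.0.0/20
  1.79.16.0/20
  1.79.32.0/20
  1.79.48.0/20
  1.79.64.0/20
  1.79.80.0/20
  1.79.96.0/20
  1.79.112.0/20
Subnets: 1.79.0.0/20, 1.79.16.0/20, 1.79.32.0/20, 1.79.48.0/20, 1.79.64.0/20, 1.79.80.0/20, 1.79.96.0/20, 1.79.112.0/20


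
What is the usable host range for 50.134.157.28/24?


Network: 50.134.157.0
Broadcast: 50.134.157.255
First usable = network + 1
Last usable = broadcast - 1
Range: 50.134.157.1 to 50.134.157.254


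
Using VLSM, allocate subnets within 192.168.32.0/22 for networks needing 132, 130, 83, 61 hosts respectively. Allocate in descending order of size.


132 hosts -> /24 (254 usable): 192.168.32.0/24
130 hosts -> /24 (254 usable): 192.168.33.0/24
83 hosts -> /25 (126 usable): 192.168.34.0/25
61 hosts -> /26 (62 usable): 192.168.34.128/26
Allocation: 192.168.32.0/24 (132 hosts, 254 usable); 192.168.33.0/24 (130 hosts, 254 usable); 192.168.34.0/25 (83 hosts, 126 usable); 192.168.34.128/26 (61 hosts, 62 usable)


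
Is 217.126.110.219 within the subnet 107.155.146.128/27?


Subnet network: 107.155.146.128
Test IP AND mask: 217.126.110.192
No, 217.126.110.219 is not in 107.155.146.128/27


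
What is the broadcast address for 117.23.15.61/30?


Network: 117.23.15.60/30
Host bits = 2
Set all host bits to 1:
Broadcast: 117.23.15.63


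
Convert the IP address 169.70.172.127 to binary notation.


169 = 10101001
70 = 01000110
172 = 10101100
127 = 01111111
Binary: 10101001.01000110.10101100.01111111


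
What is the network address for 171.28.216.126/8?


IP:   10101011.00011100.11011000.01111110
Mask: 11111111.00000000.00000000.00000000
AND operation:
Net:  10101011.00000000.00000000.00000000
Network: 171.0.0.0/8


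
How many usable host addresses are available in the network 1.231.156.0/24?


Host bits = 32 - 24 = 8
Total addresses = 2^8 = 256
Usable = total - 2 (network and broadcast)
Usable hosts: 254


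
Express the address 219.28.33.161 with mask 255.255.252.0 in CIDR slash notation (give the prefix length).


Binary: 11111111.11111111.11111100.00000000
Count leading 1s
Prefix: /22


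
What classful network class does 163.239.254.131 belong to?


First octet: 163
Binary: 10100011
10xxxxxx -> Class B (128-191)
Class B, default mask 255.255.0.0 (/16)


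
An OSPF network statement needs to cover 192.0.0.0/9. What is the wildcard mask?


Subnet mask: 255.128.0.0
Wildcard = 255.255.255.255 - subnet mask
255 - 255 = 0
255 - 128 = 127
255 - 0 = 255
255 - 0 = 255
Wildcard: 0.127.255.255


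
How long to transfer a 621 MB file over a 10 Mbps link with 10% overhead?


Effective throughput = 10 * (1 - 10/100) = 9 Mbps
File size in Mb = 621 * 8 = 4968 Mb
Time = 4968 / 9
Time = 552 seconds


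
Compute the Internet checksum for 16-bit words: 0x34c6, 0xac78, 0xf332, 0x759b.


Sum all words (with carry folding):
+ 0x34c6 = 0x34c6
+ 0xac78 = 0xe13e
+ 0xf332 = 0xd471
+ 0x759b = 0x4a0d
One's complement: ~0x4a0d
Checksum = 0xb5f2


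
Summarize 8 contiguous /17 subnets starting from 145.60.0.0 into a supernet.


Original prefix: /17
Number of subnets: 8 = 2^3
New prefix = 17 - 3 = 14
Supernet: 145.60.0.0/14


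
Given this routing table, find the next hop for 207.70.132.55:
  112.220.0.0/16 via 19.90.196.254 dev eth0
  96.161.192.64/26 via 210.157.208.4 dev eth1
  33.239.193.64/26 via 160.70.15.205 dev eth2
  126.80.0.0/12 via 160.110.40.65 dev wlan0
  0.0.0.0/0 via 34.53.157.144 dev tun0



Longest prefix match for 207.70.132.55:
  /16 112.220.0.0: no
  /26 96.161.192.64: no
  /26 33.239.193.64: no
  /12 126.80.0.0: no
  /0 0.0.0.0: MATCH
Selected: next-hop 34.53.157.144 via tun0 (matched /0)


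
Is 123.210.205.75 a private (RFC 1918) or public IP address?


RFC 1918 private ranges:
  10.0.0.0/8 (10.0.0.0 - 10.255.255.255)
  172.16.0.0/12 (172.16.0.0 - 172.31.255.255)
  192.168.0.0/16 (192.168.0.0 - 192.168.255.255)
Public (not in any RFC 1918 range)


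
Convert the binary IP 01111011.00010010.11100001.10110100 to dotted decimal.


01111011 = 123
00010010 = 18
11100001 = 225
10110100 = 180
IP: 123.18.225.180
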